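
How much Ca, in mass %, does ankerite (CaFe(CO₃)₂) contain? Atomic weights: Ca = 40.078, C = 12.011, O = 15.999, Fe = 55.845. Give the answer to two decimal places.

Molar mass of CaFe(CO₃)₂: 1×40.078 + 1×55.845 + 2×12.011 + 6×15.999 = 215.939 g/mol.
Mass of Ca per formula unit: 1 × 40.078 = 40.078 g.
Weight fraction Ca = 40.078 / 215.939 = 0.1856.

18.56 mass %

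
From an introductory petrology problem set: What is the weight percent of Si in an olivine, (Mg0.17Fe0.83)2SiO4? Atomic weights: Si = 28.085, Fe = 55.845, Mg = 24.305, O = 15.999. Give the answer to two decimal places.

Formula mass = 0.34×24.305 + 1.66×55.845 + 1×28.085 + 4×15.999 = 193.047 g/mol, of which 28.085 g is Si.
So Si makes up 28.085/193.047 = 0.1455 of the mass, i.e. 14.55%.

14.55 mass %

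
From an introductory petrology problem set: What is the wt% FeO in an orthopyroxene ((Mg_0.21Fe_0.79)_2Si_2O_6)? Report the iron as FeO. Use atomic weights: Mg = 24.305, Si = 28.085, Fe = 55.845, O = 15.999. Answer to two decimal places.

M((Mg_0.21Fe_0.79)_2Si_2O_6) = 250.607 g/mol; M(FeO) = 71.844 g/mol.
Moles FeO per formula unit = 1.58 Fe ÷ 1 = 1.5800.
FeO fraction = (1.5800 × 71.844) / 250.607 = 113.514/250.607 = 0.4530.

45.30 wt%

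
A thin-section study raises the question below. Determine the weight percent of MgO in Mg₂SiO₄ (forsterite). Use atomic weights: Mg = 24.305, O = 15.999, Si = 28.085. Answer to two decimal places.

57.29 wt%

Formula mass = 140.691 g/mol.
2 Mg → 2.0000 mol MgO per formula unit; M(MgO) = 40.304, so MgO mass = 80.608 g.
80.608/140.691 × 100 = 57.29 wt%.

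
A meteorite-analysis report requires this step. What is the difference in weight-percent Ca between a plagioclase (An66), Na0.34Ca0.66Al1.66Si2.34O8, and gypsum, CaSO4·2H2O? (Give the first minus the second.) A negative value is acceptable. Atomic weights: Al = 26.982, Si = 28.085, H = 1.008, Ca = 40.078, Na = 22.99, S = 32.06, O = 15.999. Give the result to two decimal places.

First mineral: 26.451 g Ca in 272.769 g formula = 9.70 wt% Ca.
Second mineral: 40.078 g Ca in 172.164 g formula = 23.28 wt% Ca.
9.70% − 23.28% gives a difference of -13.58 percentage points.

-13.58 percentage points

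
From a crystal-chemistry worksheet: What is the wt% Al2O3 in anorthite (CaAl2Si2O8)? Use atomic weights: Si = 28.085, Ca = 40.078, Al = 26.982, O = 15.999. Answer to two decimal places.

Molar mass of CaAl2Si2O8 = 1*40.078 + 2*26.982 + 2*28.085 + 8*15.999 = 278.204 g/mol.
Each formula unit contains 2 Al, equivalent to 2/2 = 1.0000 mol Al2O3.
M(Al2O3) = 2×26.982 + 3×15.999 = 101.961 g/mol.
Mass of Al2O3 per formula unit = 1.0000 × 101.961 = 101.961 g.
Al2O3 wt% = 101.961 / 278.204 × 100 = 36.65%.

36.65 wt%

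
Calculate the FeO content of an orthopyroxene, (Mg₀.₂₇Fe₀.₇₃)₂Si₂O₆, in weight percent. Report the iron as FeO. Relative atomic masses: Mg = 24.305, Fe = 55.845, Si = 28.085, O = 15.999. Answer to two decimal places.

Formula mass = 246.822 g/mol.
1.46 Fe → 1.4600 mol FeO per formula unit; M(FeO) = 71.844, so FeO mass = 104.892 g.
104.892/246.822 × 100 = 42.50 wt%.

42.50 wt%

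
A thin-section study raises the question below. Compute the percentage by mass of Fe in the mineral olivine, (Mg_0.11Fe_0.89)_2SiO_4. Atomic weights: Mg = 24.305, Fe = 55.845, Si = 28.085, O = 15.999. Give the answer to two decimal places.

50.50 wt%

Formula mass = 0.22*24.305 + 1.78*55.845 + 1*28.085 + 4*15.999 = 196.832 g/mol, of which 99.404 g is Fe.
So Fe makes up 99.404/196.832 = 0.5050 of the mass, i.e. 50.50%.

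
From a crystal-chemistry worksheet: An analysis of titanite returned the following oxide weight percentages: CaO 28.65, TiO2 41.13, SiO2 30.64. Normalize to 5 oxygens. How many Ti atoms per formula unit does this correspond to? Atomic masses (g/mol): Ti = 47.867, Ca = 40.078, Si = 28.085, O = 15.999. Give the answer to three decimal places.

28.65 wt% CaO ÷ 56.077 g/mol = 0.51090 mol, giving 0.51090 Ca and 0.51090 O.
41.13 wt% TiO2 ÷ 79.865 g/mol = 0.51499 mol, giving 0.51499 Ti and 1.02998 O.
30.64 wt% SiO2 ÷ 60.083 g/mol = 0.50996 mol, giving 0.50996 Si and 1.01992 O.
Oxygen sums to 2.56080; scaling by 5/2.56080 = 1.95251 puts the formula on 5 O.
Ti: 0.51499 × 1.95251 = 1.006 atoms per formula unit.

1.006 Ti apfu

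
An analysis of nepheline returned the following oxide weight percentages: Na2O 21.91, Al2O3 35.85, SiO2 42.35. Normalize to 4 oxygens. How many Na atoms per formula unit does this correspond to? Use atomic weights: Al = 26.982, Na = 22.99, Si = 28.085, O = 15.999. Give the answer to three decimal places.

1.004 Na apfu

Na2O (M=61.979): mol = 0.35351; Na = 0.70702, O = 0.35351.
Al2O3 (M=101.961): mol = 0.35161; Al = 0.70322, O = 1.05483.
SiO2 (M=60.083): mol = 0.70486; Si = 0.70486, O = 1.40972.
ΣO = 2.81806; factor = 4/ΣO = 1.41942.
Na apfu = 0.70702 × 1.41942 = 1.004.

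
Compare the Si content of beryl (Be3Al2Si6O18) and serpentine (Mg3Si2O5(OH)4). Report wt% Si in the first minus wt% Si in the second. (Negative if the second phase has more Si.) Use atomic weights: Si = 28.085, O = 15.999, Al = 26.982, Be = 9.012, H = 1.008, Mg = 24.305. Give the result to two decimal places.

11.08 percentage points

First mineral: 168.510 g Si in 537.492 g formula = 31.35 wt% Si.
Second mineral: 56.170 g Si in 277.108 g formula = 20.27 wt% Si.
31.35% − 20.27% gives a difference of 11.08 percentage points.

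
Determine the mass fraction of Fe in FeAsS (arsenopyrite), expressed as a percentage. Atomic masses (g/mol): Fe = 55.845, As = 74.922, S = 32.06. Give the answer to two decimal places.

Formula mass = 1·55.845 + 1·74.922 + 1·32.06 = 162.827 g/mol, of which 55.845 g is Fe.
So Fe makes up 55.845/162.827 = 0.3430 of the mass, i.e. 34.30%.

34.30 weight percent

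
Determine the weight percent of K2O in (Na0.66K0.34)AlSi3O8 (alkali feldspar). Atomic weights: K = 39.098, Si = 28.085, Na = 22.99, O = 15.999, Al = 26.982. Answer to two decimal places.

Formula mass = 267.696 g/mol.
0.34 K → 0.1700 mol K2O per formula unit; M(K2O) = 94.195, so K2O mass = 16.013 g.
16.013/267.696 × 100 = 5.98 wt%.

5.98 wt%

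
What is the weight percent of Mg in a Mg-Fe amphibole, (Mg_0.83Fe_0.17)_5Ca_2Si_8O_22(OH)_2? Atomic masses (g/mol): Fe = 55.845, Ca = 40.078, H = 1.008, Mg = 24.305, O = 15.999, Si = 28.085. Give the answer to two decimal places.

12.02 weight percent

Formula mass = 4.15×24.305 + 0.85×55.845 + 2×40.078 + 8×28.085 + 24×15.999 + 2×1.008 = 839.162 g/mol, of which 100.866 g is Mg.
So Mg makes up 100.866/839.162 = 0.1202 of the mass, i.e. 12.02%.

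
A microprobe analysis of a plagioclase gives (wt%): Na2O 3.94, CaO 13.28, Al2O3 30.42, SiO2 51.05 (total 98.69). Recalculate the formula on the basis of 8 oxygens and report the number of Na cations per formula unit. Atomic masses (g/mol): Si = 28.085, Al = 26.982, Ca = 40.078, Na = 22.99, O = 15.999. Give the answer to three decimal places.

0.351 Na apfu

3.94 wt% Na2O ÷ 61.979 g/mol = 0.06357 mol, giving 0.12714 Na and 0.06357 O.
13.28 wt% CaO ÷ 56.077 g/mol = 0.23682 mol, giving 0.23682 Ca and 0.23682 O.
30.42 wt% Al2O3 ÷ 101.961 g/mol = 0.29835 mol, giving 0.59670 Al and 0.89505 O.
51.05 wt% SiO2 ÷ 60.083 g/mol = 0.84966 mol, giving 0.84966 Si and 1.69932 O.
Oxygen sums to 2.89476; scaling by 8/2.89476 = 2.76361 puts the formula on 8 O.
Na: 0.12714 × 2.76361 = 0.351 atoms per formula unit.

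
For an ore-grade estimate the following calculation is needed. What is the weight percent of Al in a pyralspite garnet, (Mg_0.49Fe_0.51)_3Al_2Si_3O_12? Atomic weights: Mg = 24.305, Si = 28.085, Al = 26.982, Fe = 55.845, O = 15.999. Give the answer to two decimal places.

11.96 wt%

M((Mg_0.49Fe_0.51)_3Al_2Si_3O_12) = 451.378 g/mol.
Al contributes 2 × 26.982 = 53.964 g per mole.
53.964/451.378 = 0.1196 → 11.96%.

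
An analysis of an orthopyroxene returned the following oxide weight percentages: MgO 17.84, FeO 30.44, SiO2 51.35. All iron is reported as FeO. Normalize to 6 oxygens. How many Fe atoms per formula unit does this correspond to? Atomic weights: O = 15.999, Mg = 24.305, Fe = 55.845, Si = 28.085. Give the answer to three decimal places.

0.987 Fe apfu

MgO (M=40.304): mol = 0.44264; Mg = 0.44264, O = 0.44264.
FeO (M=71.844): mol = 0.42370; Fe = 0.42370, O = 0.42370.
SiO2 (M=60.083): mol = 0.85465; Si = 0.85465, O = 1.70930.
ΣO = 2.57564; factor = 6/ΣO = 2.32952.
Fe apfu = 0.42370 × 2.32952 = 0.987.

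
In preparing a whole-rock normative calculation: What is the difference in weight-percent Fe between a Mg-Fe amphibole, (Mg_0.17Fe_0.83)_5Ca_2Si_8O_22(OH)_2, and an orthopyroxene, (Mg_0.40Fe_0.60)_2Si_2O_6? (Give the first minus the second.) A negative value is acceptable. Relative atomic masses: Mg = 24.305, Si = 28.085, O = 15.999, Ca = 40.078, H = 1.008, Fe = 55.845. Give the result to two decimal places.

-3.51 percentage points

First mineral: 231.757 g Fe in 943.244 g formula = 24.57 wt% Fe.
Second mineral: 67.014 g Fe in 238.622 g formula = 28.08 wt% Fe.
24.57% − 28.08% gives a difference of -3.51 percentage points.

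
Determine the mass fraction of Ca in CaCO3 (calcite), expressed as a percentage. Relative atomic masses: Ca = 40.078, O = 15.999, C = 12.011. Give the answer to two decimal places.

Formula mass = 1·40.078 + 1·12.011 + 3·15.999 = 100.086 g/mol, of which 40.078 g is Ca.
So Ca makes up 40.078/100.086 = 0.4004 of the mass, i.e. 40.04%.

40.04 mass %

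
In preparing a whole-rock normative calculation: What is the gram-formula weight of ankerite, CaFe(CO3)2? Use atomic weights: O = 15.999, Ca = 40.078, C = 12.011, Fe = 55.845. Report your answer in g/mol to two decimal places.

M = 1*40.078 + 1*55.845 + 2*12.011 + 6*15.999

215.94 g/mol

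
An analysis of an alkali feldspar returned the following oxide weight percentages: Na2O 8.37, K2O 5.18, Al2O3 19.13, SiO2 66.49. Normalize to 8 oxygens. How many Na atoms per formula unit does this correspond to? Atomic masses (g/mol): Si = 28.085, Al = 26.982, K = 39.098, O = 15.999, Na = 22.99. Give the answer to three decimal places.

Na2O: 8.37/61.979 = 0.13505 mol → 0.27010 mol Na, 0.13505 mol O.
K2O: 5.18/94.195 = 0.05499 mol → 0.10998 mol K, 0.05499 mol O.
Al2O3: 19.13/101.961 = 0.18762 mol → 0.37524 mol Al, 0.56286 mol O.
SiO2: 66.49/60.083 = 1.10664 mol → 1.10664 mol Si, 2.21328 mol O.
Total oxygen = 2.96618 mol. Normalization factor = 8/2.96618 = 2.69707.
Na per 8 O = 0.27010 × 2.69707 = 0.728.

0.728 Na apfu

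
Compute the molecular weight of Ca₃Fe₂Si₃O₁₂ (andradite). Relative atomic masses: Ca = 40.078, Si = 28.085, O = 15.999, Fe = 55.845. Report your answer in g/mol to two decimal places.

M = 3(40.078) + 2(55.845) + 3(28.085) + 12(15.999)

508.17 g/mol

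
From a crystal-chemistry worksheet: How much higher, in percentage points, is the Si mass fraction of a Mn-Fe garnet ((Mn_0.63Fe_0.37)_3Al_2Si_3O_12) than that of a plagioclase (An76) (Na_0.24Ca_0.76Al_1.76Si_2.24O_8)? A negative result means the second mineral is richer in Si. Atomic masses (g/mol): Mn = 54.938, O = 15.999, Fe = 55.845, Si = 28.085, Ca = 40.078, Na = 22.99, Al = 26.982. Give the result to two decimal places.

-5.94 percentage points

M((Mn_0.63Fe_0.37)_3Al_2Si_3O_12) = 496.028 g/mol, so wt% Si = 84.255/496.028 × 100 = 16.99%.
M(Na_0.24Ca_0.76Al_1.76Si_2.24O_8) = 274.368 g/mol, so wt% Si = 62.910/274.368 × 100 = 22.93%.
16.99 − 22.93 = -5.94 pp.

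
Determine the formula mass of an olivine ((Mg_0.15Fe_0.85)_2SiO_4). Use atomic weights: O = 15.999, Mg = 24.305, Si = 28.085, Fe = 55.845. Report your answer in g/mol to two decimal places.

Mg: 0.30 × 24.305 = 7.2915
Fe: 1.70 × 55.845 = 94.9365
Si: 1 × 28.085 = 28.0850
O: 4 × 15.999 = 63.9960
Summing the contributions gives the formula mass.

194.31 g/mol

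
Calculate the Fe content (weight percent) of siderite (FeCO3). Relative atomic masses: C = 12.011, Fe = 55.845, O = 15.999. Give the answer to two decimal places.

48.20 weight percent

Molar mass of FeCO3: 1*55.845 + 1*12.011 + 3*15.999 = 115.853 g/mol.
Mass of Fe per formula unit: 1 × 55.845 = 55.845 g.
Weight fraction Fe = 55.845 / 115.853 = 0.4820.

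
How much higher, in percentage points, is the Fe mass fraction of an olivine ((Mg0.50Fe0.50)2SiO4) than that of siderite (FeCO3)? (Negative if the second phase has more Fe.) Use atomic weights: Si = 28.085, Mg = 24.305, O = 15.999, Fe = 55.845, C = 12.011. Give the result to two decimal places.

First mineral: 55.845 g Fe in 172.231 g formula = 32.42 wt% Fe.
Second mineral: 55.845 g Fe in 115.853 g formula = 48.20 wt% Fe.
32.42% − 48.20% gives a difference of -15.78 percentage points.

-15.78 percentage points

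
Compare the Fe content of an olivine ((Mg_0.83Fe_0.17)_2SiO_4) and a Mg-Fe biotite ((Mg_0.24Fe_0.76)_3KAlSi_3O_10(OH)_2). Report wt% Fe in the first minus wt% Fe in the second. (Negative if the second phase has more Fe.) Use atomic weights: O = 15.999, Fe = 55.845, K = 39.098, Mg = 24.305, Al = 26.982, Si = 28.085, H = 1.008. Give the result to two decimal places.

-13.49 percentage points

First mineral: 18.987 g Fe in 151.415 g formula = 12.54 wt% Fe.
Second mineral: 127.327 g Fe in 489.165 g formula = 26.03 wt% Fe.
12.54% − 26.03% gives a difference of -13.49 percentage points.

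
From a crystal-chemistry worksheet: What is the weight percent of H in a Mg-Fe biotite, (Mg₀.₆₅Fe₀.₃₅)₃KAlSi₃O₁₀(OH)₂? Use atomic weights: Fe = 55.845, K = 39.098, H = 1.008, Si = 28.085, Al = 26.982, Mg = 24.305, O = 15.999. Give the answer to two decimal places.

Formula mass = 1.95*24.305 + 1.05*55.845 + 1*39.098 + 1*26.982 + 3*28.085 + 12*15.999 + 2*1.008 = 450.371 g/mol, of which 2.016 g is H.
So H makes up 2.016/450.371 = 0.0045 of the mass, i.e. 0.45%.

0.45 weight percent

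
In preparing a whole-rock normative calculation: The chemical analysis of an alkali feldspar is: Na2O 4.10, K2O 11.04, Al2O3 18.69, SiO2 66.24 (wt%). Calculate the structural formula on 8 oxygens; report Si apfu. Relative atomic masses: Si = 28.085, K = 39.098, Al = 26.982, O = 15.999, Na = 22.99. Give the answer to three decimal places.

4.10 wt% Na2O ÷ 61.979 g/mol = 0.06615 mol, giving 0.13230 Na and 0.06615 O.
11.04 wt% K2O ÷ 94.195 g/mol = 0.11720 mol, giving 0.23440 K and 0.11720 O.
18.69 wt% Al2O3 ÷ 101.961 g/mol = 0.18331 mol, giving 0.36662 Al and 0.54993 O.
66.24 wt% SiO2 ÷ 60.083 g/mol = 1.10247 mol, giving 1.10247 Si and 2.20494 O.
Oxygen sums to 2.93822; scaling by 8/2.93822 = 2.72274 puts the formula on 8 O.
Si: 1.10247 × 2.72274 = 3.002 atoms per formula unit.

3.002 Si apfu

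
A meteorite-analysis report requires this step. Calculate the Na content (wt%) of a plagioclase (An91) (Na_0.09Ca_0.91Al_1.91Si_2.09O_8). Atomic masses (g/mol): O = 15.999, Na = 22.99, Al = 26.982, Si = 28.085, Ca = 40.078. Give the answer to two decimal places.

0.75 wt%

Molar mass of Na_0.09Ca_0.91Al_1.91Si_2.09O_8: 0.09*22.99 + 0.91*40.078 + 1.91*26.982 + 2.09*28.085 + 8*15.999 = 276.765 g/mol.
Mass of Na per formula unit: 0.09 × 22.99 = 2.069 g.
Weight fraction Na = 2.069 / 276.765 = 0.0075.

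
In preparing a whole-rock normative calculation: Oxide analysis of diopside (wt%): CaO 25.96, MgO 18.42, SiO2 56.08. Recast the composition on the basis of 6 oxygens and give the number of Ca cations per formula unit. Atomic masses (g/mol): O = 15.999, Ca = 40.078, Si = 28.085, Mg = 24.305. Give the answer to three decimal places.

CaO: 25.96/56.077 = 0.46293 mol → 0.46293 mol Ca, 0.46293 mol O.
MgO: 18.42/40.304 = 0.45703 mol → 0.45703 mol Mg, 0.45703 mol O.
SiO2: 56.08/60.083 = 0.93338 mol → 0.93338 mol Si, 1.86676 mol O.
Total oxygen = 2.78672 mol. Normalization factor = 6/2.78672 = 2.15307.
Ca per 6 O = 0.46293 × 2.15307 = 0.997.

0.997 Ca apfu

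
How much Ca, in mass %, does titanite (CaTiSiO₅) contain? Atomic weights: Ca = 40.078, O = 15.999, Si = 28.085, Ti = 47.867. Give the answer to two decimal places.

Formula mass = 1×40.078 + 1×47.867 + 1×28.085 + 5×15.999 = 196.025 g/mol, of which 40.078 g is Ca.
So Ca makes up 40.078/196.025 = 0.2045 of the mass, i.e. 20.45%.

20.45 mass %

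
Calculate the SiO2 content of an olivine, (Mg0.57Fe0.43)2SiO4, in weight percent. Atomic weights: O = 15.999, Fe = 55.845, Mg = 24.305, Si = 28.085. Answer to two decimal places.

Molar mass of (Mg0.57Fe0.43)2SiO4 = 1.14×24.305 + 0.86×55.845 + 1×28.085 + 4×15.999 = 167.815 g/mol.
Each formula unit contains 1 Si, equivalent to 1/1 = 1.0000 mol SiO2.
M(SiO2) = 1×28.085 + 2×15.999 = 60.083 g/mol.
Mass of SiO2 per formula unit = 1.0000 × 60.083 = 60.083 g.
SiO2 wt% = 60.083 / 167.815 × 100 = 35.80%.

35.80 wt%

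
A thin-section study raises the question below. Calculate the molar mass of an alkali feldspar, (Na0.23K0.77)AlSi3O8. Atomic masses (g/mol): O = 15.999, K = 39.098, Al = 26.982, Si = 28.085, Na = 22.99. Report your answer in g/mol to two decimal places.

274.62 g/mol

Na: 0.23 × 22.99 = 5.2877
K: 0.77 × 39.098 = 30.1055
Al: 1 × 26.982 = 26.9820
Si: 3 × 28.085 = 84.2550
O: 8 × 15.999 = 127.9920
Summing the contributions gives the formula mass.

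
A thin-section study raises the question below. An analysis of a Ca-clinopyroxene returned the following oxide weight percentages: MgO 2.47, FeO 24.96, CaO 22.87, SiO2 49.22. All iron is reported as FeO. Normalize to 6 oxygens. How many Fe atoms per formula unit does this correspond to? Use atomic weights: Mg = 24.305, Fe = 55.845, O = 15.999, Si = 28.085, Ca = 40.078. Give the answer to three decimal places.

0.849 Fe apfu

2.47 wt% MgO ÷ 40.304 g/mol = 0.06128 mol, giving 0.06128 Mg and 0.06128 O.
24.96 wt% FeO ÷ 71.844 g/mol = 0.34742 mol, giving 0.34742 Fe and 0.34742 O.
22.87 wt% CaO ÷ 56.077 g/mol = 0.40783 mol, giving 0.40783 Ca and 0.40783 O.
49.22 wt% SiO2 ÷ 60.083 g/mol = 0.81920 mol, giving 0.81920 Si and 1.63840 O.
Oxygen sums to 2.45493; scaling by 6/2.45493 = 2.44406 puts the formula on 6 O.
Fe: 0.34742 × 2.44406 = 0.849 atoms per formula unit.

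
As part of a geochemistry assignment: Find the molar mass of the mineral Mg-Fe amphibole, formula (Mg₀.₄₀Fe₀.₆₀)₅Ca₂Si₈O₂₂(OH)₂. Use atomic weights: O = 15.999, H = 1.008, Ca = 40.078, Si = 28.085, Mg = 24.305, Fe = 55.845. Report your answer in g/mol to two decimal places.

906.97 g/mol

Mg: 2 × 24.305 = 48.6100
Fe: 3 × 55.845 = 167.5350
Ca: 2 × 40.078 = 80.1560
Si: 8 × 28.085 = 224.6800
O: 24 × 15.999 = 383.9760
H: 2 × 1.008 = 2.0160
Summing the contributions gives the formula mass.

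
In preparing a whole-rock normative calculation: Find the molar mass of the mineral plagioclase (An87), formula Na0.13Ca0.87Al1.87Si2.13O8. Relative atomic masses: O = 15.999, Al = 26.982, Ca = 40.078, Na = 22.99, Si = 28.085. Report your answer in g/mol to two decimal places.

276.13 g/mol

The formula mass is the sum 0.13×22.99 + 0.87×40.078 + 1.87×26.982 + 2.13×28.085 + 8×15.999.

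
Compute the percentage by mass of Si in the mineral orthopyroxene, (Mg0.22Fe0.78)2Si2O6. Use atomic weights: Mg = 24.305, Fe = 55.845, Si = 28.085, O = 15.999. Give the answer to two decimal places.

M((Mg0.22Fe0.78)2Si2O6) = 249.976 g/mol.
Si contributes 2 × 28.085 = 56.170 g per mole.
56.170/249.976 = 0.2247 → 22.47%.

22.47 weight percent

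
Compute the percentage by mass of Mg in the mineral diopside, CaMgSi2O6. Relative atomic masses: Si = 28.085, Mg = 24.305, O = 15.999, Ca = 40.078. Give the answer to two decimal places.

11.22 mass %

Formula mass = 1*40.078 + 1*24.305 + 2*28.085 + 6*15.999 = 216.547 g/mol, of which 24.305 g is Mg.
So Mg makes up 24.305/216.547 = 0.1122 of the mass, i.e. 11.22%.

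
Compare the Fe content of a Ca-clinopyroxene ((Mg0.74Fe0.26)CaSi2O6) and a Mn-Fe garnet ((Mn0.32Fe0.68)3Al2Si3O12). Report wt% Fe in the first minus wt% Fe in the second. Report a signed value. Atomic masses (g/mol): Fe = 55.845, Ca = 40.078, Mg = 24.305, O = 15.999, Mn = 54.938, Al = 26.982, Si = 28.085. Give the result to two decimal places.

-16.47 percentage points

M((Mg0.74Fe0.26)CaSi2O6) = 224.747 g/mol, so wt% Fe = 14.520/224.747 × 100 = 6.46%.
M((Mn0.32Fe0.68)3Al2Si3O12) = 496.871 g/mol, so wt% Fe = 113.924/496.871 × 100 = 22.93%.
6.46 − 22.93 = -16.47 pp.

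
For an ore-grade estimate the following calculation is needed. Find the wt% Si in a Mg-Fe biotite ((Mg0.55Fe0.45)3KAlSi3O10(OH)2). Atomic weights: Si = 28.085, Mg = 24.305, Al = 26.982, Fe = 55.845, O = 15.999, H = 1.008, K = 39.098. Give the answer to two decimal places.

18.32 wt%

M((Mg0.55Fe0.45)3KAlSi3O10(OH)2) = 459.833 g/mol.
Si contributes 3 × 28.085 = 84.255 g per mole.
84.255/459.833 = 0.1832 → 18.32%.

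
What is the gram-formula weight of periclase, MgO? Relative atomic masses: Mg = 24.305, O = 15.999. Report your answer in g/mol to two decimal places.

M = 1×24.305 + 1×15.999

40.30 g/mol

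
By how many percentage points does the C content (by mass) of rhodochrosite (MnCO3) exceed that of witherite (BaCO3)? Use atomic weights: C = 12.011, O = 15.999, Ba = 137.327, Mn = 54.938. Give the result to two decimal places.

First mineral: 12.011 g C in 114.946 g formula = 10.45 wt% C.
Second mineral: 12.011 g C in 197.335 g formula = 6.09 wt% C.
10.45% − 6.09% gives a difference of 4.36 percentage points.

4.36 percentage points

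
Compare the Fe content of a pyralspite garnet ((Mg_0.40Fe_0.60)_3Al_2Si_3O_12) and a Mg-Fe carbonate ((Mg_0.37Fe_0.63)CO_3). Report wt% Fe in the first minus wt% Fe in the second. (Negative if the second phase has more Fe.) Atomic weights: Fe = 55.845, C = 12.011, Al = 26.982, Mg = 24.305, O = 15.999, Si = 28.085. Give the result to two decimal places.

-11.91 percentage points

M((Mg_0.40Fe_0.60)_3Al_2Si_3O_12) = 459.894 g/mol, so wt% Fe = 100.521/459.894 × 100 = 21.86%.
M((Mg_0.37Fe_0.63)CO_3) = 104.183 g/mol, so wt% Fe = 35.182/104.183 × 100 = 33.77%.
21.86 − 33.77 = -11.91 pp.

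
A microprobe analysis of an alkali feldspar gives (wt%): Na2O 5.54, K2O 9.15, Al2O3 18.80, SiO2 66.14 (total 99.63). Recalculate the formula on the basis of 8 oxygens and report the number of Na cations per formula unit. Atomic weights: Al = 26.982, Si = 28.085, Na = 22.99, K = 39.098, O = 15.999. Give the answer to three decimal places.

0.486 Na apfu

5.54 wt% Na2O ÷ 61.979 g/mol = 0.08939 mol, giving 0.17878 Na and 0.08939 O.
9.15 wt% K2O ÷ 94.195 g/mol = 0.09714 mol, giving 0.19428 K and 0.09714 O.
18.80 wt% Al2O3 ÷ 101.961 g/mol = 0.18438 mol, giving 0.36876 Al and 0.55314 O.
66.14 wt% SiO2 ÷ 60.083 g/mol = 1.10081 mol, giving 1.10081 Si and 2.20162 O.
Oxygen sums to 2.94129; scaling by 8/2.94129 = 2.71990 puts the formula on 8 O.
Na: 0.17878 × 2.71990 = 0.486 atoms per formula unit.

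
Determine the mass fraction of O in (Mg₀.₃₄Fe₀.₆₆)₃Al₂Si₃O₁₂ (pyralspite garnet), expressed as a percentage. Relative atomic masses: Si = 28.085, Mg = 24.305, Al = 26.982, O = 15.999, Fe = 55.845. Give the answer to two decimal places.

M((Mg₀.₃₄Fe₀.₆₆)₃Al₂Si₃O₁₂) = 465.571 g/mol.
O contributes 12 × 15.999 = 191.988 g per mole.
191.988/465.571 = 0.4124 → 41.24%.

41.24 mass %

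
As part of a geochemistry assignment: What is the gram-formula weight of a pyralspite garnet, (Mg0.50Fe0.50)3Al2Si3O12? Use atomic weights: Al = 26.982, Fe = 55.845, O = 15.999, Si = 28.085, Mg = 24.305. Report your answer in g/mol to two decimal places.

The formula mass is the sum 1.50(24.305) + 1.50(55.845) + 2(26.982) + 3(28.085) + 12(15.999).

450.43 g/mol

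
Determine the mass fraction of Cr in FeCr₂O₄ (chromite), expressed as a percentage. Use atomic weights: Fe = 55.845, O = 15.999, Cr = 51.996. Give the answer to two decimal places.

Molar mass of FeCr₂O₄: 1×55.845 + 2×51.996 + 4×15.999 = 223.833 g/mol.
Mass of Cr per formula unit: 2 × 51.996 = 103.992 g.
Weight fraction Cr = 103.992 / 223.833 = 0.4646.

46.46 wt%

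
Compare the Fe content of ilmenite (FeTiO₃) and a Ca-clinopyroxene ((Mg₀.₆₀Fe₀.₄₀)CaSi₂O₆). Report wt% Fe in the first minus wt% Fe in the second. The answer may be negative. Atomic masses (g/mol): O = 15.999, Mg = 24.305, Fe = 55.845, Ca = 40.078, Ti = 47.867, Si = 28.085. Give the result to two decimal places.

27.06 percentage points

M(FeTiO₃) = 151.709 g/mol, so wt% Fe = 55.845/151.709 × 100 = 36.81%.
M((Mg₀.₆₀Fe₀.₄₀)CaSi₂O₆) = 229.163 g/mol, so wt% Fe = 22.338/229.163 × 100 = 9.75%.
36.81 − 9.75 = 27.06 pp.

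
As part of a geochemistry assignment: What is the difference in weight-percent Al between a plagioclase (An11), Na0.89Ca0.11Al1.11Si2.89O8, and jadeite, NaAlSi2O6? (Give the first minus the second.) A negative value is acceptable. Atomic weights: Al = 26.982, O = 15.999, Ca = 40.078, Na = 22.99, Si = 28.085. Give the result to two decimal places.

M(Na0.89Ca0.11Al1.11Si2.89O8) = 263.977 g/mol, so wt% Al = 29.950/263.977 × 100 = 11.35%.
M(NaAlSi2O6) = 202.136 g/mol, so wt% Al = 26.982/202.136 × 100 = 13.35%.
11.35 − 13.35 = -2.00 pp.

-2.00 percentage points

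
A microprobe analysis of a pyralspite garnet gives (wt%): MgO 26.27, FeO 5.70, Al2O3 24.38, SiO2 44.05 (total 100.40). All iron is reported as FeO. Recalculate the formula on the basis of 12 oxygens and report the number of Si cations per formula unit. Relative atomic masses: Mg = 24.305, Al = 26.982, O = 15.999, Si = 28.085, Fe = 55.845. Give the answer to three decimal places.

3.018 Si apfu

MgO (M=40.304): mol = 0.65180; Mg = 0.65180, O = 0.65180.
FeO (M=71.844): mol = 0.07934; Fe = 0.07934, O = 0.07934.
Al2O3 (M=101.961): mol = 0.23911; Al = 0.47822, O = 0.71733.
SiO2 (M=60.083): mol = 0.73315; Si = 0.73315, O = 1.46630.
ΣO = 2.91477; factor = 12/ΣO = 4.11696.
Si apfu = 0.73315 × 4.11696 = 3.018.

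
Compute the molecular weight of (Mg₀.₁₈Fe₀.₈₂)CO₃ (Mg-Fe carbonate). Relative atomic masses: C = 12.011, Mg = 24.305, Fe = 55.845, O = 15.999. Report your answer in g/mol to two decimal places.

110.18 g/mol

The formula mass is the sum 0.18·24.305 + 0.82·55.845 + 1·12.011 + 3·15.999.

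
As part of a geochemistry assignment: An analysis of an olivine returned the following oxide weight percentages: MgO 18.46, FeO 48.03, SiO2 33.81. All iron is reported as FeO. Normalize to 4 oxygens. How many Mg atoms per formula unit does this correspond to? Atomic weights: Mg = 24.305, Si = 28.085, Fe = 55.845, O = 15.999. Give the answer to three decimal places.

18.46 wt% MgO ÷ 40.304 g/mol = 0.45802 mol, giving 0.45802 Mg and 0.45802 O.
48.03 wt% FeO ÷ 71.844 g/mol = 0.66853 mol, giving 0.66853 Fe and 0.66853 O.
33.81 wt% SiO2 ÷ 60.083 g/mol = 0.56272 mol, giving 0.56272 Si and 1.12544 O.
Oxygen sums to 2.25199; scaling by 4/2.25199 = 1.77621 puts the formula on 4 O.
Mg: 0.45802 × 1.77621 = 0.814 atoms per formula unit.

0.814 Mg apfu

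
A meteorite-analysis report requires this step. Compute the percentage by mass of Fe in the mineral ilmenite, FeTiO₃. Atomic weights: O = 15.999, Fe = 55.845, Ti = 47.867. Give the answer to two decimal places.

36.81 mass %

M(FeTiO₃) = 151.709 g/mol.
Fe contributes 1 × 55.845 = 55.845 g per mole.
55.845/151.709 = 0.3681 → 36.81%.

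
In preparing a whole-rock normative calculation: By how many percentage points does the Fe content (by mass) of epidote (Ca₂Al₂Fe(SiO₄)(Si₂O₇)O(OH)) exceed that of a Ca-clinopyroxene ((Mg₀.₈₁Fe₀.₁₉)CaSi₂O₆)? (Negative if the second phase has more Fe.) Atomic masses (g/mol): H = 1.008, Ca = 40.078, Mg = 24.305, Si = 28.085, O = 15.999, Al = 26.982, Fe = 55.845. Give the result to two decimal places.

6.79 percentage points

M(Ca₂Al₂Fe(SiO₄)(Si₂O₇)O(OH)) = 483.215 g/mol, so wt% Fe = 55.845/483.215 × 100 = 11.56%.
M((Mg₀.₈₁Fe₀.₁₉)CaSi₂O₆) = 222.540 g/mol, so wt% Fe = 10.611/222.540 × 100 = 4.77%.
11.56 − 4.77 = 6.79 pp.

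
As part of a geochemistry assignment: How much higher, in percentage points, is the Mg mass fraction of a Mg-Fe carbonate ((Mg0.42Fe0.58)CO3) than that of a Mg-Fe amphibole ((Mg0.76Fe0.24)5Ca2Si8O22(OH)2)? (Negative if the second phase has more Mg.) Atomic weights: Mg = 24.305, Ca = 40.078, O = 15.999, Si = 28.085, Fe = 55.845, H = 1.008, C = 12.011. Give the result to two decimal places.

Mg in (Mg0.42Fe0.58)CO3: molar mass 102.606 g/mol; 0.42×24.305 = 10.208 g → 9.95 wt%.
Mg in (Mg0.76Fe0.24)5Ca2Si8O22(OH)2: molar mass 850.201 g/mol; 3.80×24.305 = 92.359 g → 10.86 wt%.
Difference = 9.95 − 10.86 = -0.91 percentage points.

-0.91 percentage points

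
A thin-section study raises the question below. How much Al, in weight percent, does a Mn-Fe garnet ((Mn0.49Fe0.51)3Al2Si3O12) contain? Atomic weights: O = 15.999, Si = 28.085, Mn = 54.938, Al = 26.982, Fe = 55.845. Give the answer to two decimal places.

Molar mass of (Mn0.49Fe0.51)3Al2Si3O12: 1.47×54.938 + 1.53×55.845 + 2×26.982 + 3×28.085 + 12×15.999 = 496.409 g/mol.
Mass of Al per formula unit: 2 × 26.982 = 53.964 g.
Weight fraction Al = 53.964 / 496.409 = 0.1087.

10.87 weight percent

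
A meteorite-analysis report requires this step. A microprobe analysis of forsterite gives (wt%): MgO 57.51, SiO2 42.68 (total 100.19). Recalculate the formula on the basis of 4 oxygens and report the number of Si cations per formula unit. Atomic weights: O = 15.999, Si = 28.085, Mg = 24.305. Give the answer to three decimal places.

MgO: 57.51/40.304 = 1.42691 mol → 1.42691 mol Mg, 1.42691 mol O.
SiO2: 42.68/60.083 = 0.71035 mol → 0.71035 mol Si, 1.42070 mol O.
Total oxygen = 2.84761 mol. Normalization factor = 4/2.84761 = 1.40469.
Si per 4 O = 0.71035 × 1.40469 = 0.998.

0.998 Si apfu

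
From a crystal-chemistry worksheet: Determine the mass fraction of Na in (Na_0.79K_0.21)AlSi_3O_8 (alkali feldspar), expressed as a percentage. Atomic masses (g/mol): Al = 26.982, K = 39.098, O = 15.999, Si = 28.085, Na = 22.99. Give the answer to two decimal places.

6.84 mass %

Molar mass of (Na_0.79K_0.21)AlSi_3O_8: 0.79*22.99 + 0.21*39.098 + 1*26.982 + 3*28.085 + 8*15.999 = 265.602 g/mol.
Mass of Na per formula unit: 0.79 × 22.99 = 18.162 g.
Weight fraction Na = 18.162 / 265.602 = 0.0684.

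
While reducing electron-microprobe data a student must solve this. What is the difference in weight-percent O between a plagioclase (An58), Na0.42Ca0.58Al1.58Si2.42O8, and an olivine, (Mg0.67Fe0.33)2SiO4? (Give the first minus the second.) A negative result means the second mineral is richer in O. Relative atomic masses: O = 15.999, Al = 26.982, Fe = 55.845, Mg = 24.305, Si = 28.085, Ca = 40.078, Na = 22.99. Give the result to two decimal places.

7.52 percentage points

M(Na0.42Ca0.58Al1.58Si2.42O8) = 271.490 g/mol, so wt% O = 127.992/271.490 × 100 = 47.14%.
M((Mg0.67Fe0.33)2SiO4) = 161.507 g/mol, so wt% O = 63.996/161.507 × 100 = 39.62%.
47.14 − 39.62 = 7.52 pp.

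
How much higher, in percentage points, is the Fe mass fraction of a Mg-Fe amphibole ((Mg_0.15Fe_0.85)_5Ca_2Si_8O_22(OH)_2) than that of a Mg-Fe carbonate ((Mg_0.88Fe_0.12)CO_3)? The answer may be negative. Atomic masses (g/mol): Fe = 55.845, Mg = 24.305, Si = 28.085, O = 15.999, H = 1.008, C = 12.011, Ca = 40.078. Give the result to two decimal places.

Fe in (Mg_0.15Fe_0.85)_5Ca_2Si_8O_22(OH)_2: molar mass 946.398 g/mol; 4.25×55.845 = 237.341 g → 25.08 wt%.
Fe in (Mg_0.88Fe_0.12)CO_3: molar mass 88.098 g/mol; 0.12×55.845 = 6.701 g → 7.61 wt%.
Difference = 25.08 − 7.61 = 17.47 percentage points.

17.47 percentage points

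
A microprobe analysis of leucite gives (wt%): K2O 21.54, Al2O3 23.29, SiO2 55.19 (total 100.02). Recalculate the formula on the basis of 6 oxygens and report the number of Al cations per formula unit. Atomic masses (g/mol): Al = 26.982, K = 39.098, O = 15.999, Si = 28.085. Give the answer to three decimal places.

K2O (M=94.195): mol = 0.22867; K = 0.45734, O = 0.22867.
Al2O3 (M=101.961): mol = 0.22842; Al = 0.45684, O = 0.68526.
SiO2 (M=60.083): mol = 0.91856; Si = 0.91856, O = 1.83712.
ΣO = 2.75105; factor = 6/ΣO = 2.18099.
Al apfu = 0.45684 × 2.18099 = 0.996.

0.996 Al apfu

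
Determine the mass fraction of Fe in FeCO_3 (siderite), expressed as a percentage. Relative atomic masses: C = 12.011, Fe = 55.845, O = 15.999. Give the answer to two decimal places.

48.20 mass %

Formula mass = 1·55.845 + 1·12.011 + 3·15.999 = 115.853 g/mol, of which 55.845 g is Fe.
So Fe makes up 55.845/115.853 = 0.4820 of the mass, i.e. 48.20%.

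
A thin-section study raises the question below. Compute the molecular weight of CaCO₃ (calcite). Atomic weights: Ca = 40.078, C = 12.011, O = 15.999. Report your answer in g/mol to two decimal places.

100.09 g/mol

Ca: 1 × 40.078 = 40.0780
C: 1 × 12.011 = 12.0110
O: 3 × 15.999 = 47.9970
Summing the contributions gives the formula mass.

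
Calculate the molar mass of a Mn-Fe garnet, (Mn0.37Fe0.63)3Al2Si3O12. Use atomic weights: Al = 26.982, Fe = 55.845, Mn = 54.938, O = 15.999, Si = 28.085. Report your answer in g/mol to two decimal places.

496.74 g/mol

The formula mass is the sum 1.11·54.938 + 1.89·55.845 + 2·26.982 + 3·28.085 + 12·15.999.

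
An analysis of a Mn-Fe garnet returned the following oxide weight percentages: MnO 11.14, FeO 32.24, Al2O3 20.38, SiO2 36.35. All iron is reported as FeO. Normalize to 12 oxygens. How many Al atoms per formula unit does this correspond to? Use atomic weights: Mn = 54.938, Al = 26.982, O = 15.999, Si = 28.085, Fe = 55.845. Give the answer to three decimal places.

1.986 Al apfu

11.14 wt% MnO ÷ 70.937 g/mol = 0.15704 mol, giving 0.15704 Mn and 0.15704 O.
32.24 wt% FeO ÷ 71.844 g/mol = 0.44875 mol, giving 0.44875 Fe and 0.44875 O.
20.38 wt% Al2O3 ÷ 101.961 g/mol = 0.19988 mol, giving 0.39976 Al and 0.59964 O.
36.35 wt% SiO2 ÷ 60.083 g/mol = 0.60500 mol, giving 0.60500 Si and 1.21000 O.
Oxygen sums to 2.41543; scaling by 12/2.41543 = 4.96806 puts the formula on 12 O.
Al: 0.39976 × 4.96806 = 1.986 atoms per formula unit.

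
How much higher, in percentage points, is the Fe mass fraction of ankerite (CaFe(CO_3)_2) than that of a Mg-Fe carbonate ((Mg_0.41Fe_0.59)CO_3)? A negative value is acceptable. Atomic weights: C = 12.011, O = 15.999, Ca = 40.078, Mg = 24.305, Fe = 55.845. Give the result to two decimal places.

Fe in CaFe(CO_3)_2: molar mass 215.939 g/mol; 1×55.845 = 55.845 g → 25.86 wt%.
Fe in (Mg_0.41Fe_0.59)CO_3: molar mass 102.922 g/mol; 0.59×55.845 = 32.949 g → 32.01 wt%.
Difference = 25.86 − 32.01 = -6.15 percentage points.

-6.15 percentage points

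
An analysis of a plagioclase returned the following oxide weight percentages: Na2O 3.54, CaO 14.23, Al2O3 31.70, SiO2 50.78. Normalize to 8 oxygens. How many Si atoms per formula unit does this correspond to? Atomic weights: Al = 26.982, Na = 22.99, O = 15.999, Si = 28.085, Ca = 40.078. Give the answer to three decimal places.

2.305 Si apfu

3.54 wt% Na2O ÷ 61.979 g/mol = 0.05712 mol, giving 0.11424 Na and 0.05712 O.
14.23 wt% CaO ÷ 56.077 g/mol = 0.25376 mol, giving 0.25376 Ca and 0.25376 O.
31.70 wt% Al2O3 ÷ 101.961 g/mol = 0.31090 mol, giving 0.62180 Al and 0.93270 O.
50.78 wt% SiO2 ÷ 60.083 g/mol = 0.84516 mol, giving 0.84516 Si and 1.69032 O.
Oxygen sums to 2.93390; scaling by 8/2.93390 = 2.72675 puts the formula on 8 O.
Si: 0.84516 × 2.72675 = 2.305 atoms per formula unit.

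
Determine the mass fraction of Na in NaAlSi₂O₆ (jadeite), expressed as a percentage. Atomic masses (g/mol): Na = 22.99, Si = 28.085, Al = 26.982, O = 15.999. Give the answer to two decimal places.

11.37 mass %

Molar mass of NaAlSi₂O₆: 1×22.99 + 1×26.982 + 2×28.085 + 6×15.999 = 202.136 g/mol.
Mass of Na per formula unit: 1 × 22.99 = 22.990 g.
Weight fraction Na = 22.990 / 202.136 = 0.1137.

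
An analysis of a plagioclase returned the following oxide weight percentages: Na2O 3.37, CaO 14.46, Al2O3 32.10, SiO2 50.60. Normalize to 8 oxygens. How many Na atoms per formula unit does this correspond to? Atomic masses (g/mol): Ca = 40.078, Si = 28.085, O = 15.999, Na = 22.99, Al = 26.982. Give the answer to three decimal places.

Na2O (M=61.979): mol = 0.05437; Na = 0.10874, O = 0.05437.
CaO (M=56.077): mol = 0.25786; Ca = 0.25786, O = 0.25786.
Al2O3 (M=101.961): mol = 0.31483; Al = 0.62966, O = 0.94449.
SiO2 (M=60.083): mol = 0.84217; Si = 0.84217, O = 1.68434.
ΣO = 2.94106; factor = 8/ΣO = 2.72011.
Na apfu = 0.10874 × 2.72011 = 0.296.

0.296 Na apfu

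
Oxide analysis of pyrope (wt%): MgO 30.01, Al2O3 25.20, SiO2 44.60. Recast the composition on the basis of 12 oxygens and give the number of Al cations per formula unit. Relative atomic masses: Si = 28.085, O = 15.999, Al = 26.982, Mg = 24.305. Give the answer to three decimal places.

30.01 wt% MgO ÷ 40.304 g/mol = 0.74459 mol, giving 0.74459 Mg and 0.74459 O.
25.20 wt% Al2O3 ÷ 101.961 g/mol = 0.24715 mol, giving 0.49430 Al and 0.74145 O.
44.60 wt% SiO2 ÷ 60.083 g/mol = 0.74231 mol, giving 0.74231 Si and 1.48462 O.
Oxygen sums to 2.97066; scaling by 12/2.97066 = 4.03951 puts the formula on 12 O.
Al: 0.49430 × 4.03951 = 1.997 atoms per formula unit.

1.997 Al apfu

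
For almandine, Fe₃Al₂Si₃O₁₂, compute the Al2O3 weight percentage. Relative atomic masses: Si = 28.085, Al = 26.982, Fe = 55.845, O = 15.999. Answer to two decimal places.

20.48 wt%

Molar mass of Fe₃Al₂Si₃O₁₂ = 3*55.845 + 2*26.982 + 3*28.085 + 12*15.999 = 497.742 g/mol.
Each formula unit contains 2 Al, equivalent to 2/2 = 1.0000 mol Al2O3.
M(Al2O3) = 2×26.982 + 3×15.999 = 101.961 g/mol.
Mass of Al2O3 per formula unit = 1.0000 × 101.961 = 101.961 g.
Al2O3 wt% = 101.961 / 497.742 × 100 = 20.48%.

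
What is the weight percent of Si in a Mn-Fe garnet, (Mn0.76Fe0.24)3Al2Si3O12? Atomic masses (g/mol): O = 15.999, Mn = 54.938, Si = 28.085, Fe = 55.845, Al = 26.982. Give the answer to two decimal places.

17.00 mass %

M((Mn0.76Fe0.24)3Al2Si3O12) = 495.674 g/mol.
Si contributes 3 × 28.085 = 84.255 g per mole.
84.255/495.674 = 0.1700 → 17.00%.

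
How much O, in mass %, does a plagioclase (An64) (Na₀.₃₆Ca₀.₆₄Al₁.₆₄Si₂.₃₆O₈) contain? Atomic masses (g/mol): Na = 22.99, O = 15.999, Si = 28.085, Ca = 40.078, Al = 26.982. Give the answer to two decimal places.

Formula mass = 0.36×22.99 + 0.64×40.078 + 1.64×26.982 + 2.36×28.085 + 8×15.999 = 272.449 g/mol, of which 127.992 g is O.
So O makes up 127.992/272.449 = 0.4698 of the mass, i.e. 46.98%.

46.98 mass %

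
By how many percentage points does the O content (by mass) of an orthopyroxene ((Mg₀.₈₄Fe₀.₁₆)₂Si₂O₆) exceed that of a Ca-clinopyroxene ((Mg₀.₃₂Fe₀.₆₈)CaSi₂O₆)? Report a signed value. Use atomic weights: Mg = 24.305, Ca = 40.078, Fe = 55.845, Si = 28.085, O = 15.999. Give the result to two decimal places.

5.19 percentage points

O in (Mg₀.₈₄Fe₀.₁₆)₂Si₂O₆: molar mass 210.867 g/mol; 6×15.999 = 95.994 g → 45.52 wt%.
O in (Mg₀.₃₂Fe₀.₆₈)CaSi₂O₆: molar mass 237.994 g/mol; 6×15.999 = 95.994 g → 40.33 wt%.
Difference = 45.52 − 40.33 = 5.19 percentage points.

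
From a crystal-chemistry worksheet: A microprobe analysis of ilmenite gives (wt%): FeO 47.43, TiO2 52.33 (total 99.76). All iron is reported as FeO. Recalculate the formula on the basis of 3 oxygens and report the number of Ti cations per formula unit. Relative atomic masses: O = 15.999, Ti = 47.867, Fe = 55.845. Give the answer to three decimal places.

0.997 Ti apfu

FeO (M=71.844): mol = 0.66018; Fe = 0.66018, O = 0.66018.
TiO2 (M=79.865): mol = 0.65523; Ti = 0.65523, O = 1.31046.
ΣO = 1.97064; factor = 3/ΣO = 1.52235.
Ti apfu = 0.65523 × 1.52235 = 0.997.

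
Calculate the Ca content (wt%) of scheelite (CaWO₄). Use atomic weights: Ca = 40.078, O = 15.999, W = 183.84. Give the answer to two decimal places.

13.92 wt%

M(CaWO₄) = 287.914 g/mol.
Ca contributes 1 × 40.078 = 40.078 g per mole.
40.078/287.914 = 0.1392 → 13.92%.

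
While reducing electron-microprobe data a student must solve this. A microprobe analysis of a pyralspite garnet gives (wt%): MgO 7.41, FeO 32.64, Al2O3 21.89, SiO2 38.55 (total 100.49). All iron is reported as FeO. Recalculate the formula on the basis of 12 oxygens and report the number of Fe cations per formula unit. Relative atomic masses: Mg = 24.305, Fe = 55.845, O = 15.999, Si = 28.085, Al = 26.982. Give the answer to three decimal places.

7.41 wt% MgO ÷ 40.304 g/mol = 0.18385 mol, giving 0.18385 Mg and 0.18385 O.
32.64 wt% FeO ÷ 71.844 g/mol = 0.45432 mol, giving 0.45432 Fe and 0.45432 O.
21.89 wt% Al2O3 ÷ 101.961 g/mol = 0.21469 mol, giving 0.42938 Al and 0.64407 O.
38.55 wt% SiO2 ÷ 60.083 g/mol = 0.64161 mol, giving 0.64161 Si and 1.28322 O.
Oxygen sums to 2.56546; scaling by 12/2.56546 = 4.67752 puts the formula on 12 O.
Fe: 0.45432 × 4.67752 = 2.125 atoms per formula unit.

2.125 Fe apfu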